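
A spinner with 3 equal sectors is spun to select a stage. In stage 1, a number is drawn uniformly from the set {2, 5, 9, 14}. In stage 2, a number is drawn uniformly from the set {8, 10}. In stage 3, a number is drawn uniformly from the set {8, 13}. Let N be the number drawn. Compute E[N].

E[N | stage 1] = (2+5+9+14)/4 = 15/2.
E[N | stage 2] = (8+10)/2 = 9.
E[N | stage 3] = (8+13)/2 = 21/2.
By the law of total expectation,
E[N] = (1/3)·(15/2) + (1/3)·(9) + (1/3)·(21/2) = 9.

9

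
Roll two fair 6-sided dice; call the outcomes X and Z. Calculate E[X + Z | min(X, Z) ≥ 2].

P(min(X, Z) ≥ 2) = 25/36.
Summing (X+Z)·P(x,y) over outcomes with min(X, Z) ≥ 2 gives 50/9.
E[X + Z | min(X, Z) ≥ 2] = (50/9) / (25/36) = 8.

8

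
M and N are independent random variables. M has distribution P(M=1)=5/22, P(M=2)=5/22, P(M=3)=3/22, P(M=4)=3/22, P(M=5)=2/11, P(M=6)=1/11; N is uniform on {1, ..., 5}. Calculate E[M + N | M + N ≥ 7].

189/23

P(M + N ≥ 7) = 23/55.
Summing (M+N)·P(x,y) over outcomes with M + N ≥ 7 gives 189/55.
E[M + N | M + N ≥ 7] = (189/55) / (23/55) = 189/23.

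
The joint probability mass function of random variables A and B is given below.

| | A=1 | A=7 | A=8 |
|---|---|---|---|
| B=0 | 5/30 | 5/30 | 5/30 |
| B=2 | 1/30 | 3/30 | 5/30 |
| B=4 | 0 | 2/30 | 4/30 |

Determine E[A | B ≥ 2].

36/5

P(B ≥ 2) = 1/2.
Σ A·P over the event = 1·(1/30) + 7·(3/30) + 7·(2/30) + 8·(5/30) + 8·(4/30) = 18/5.
E[A | B ≥ 2] = (18/5) / (1/2) = 36/5.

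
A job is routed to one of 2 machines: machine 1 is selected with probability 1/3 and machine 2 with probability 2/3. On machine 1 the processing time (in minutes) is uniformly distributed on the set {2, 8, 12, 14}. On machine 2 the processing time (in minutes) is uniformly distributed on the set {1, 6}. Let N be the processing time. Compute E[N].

16/3

E[N | machine 1] = (2+8+12+14)/4 = 9.
E[N | machine 2] = (1+6)/2 = 7/2.
By the law of total expectation,
E[N] = (1/3)·(9) + (2/3)·(7/2) = 16/3.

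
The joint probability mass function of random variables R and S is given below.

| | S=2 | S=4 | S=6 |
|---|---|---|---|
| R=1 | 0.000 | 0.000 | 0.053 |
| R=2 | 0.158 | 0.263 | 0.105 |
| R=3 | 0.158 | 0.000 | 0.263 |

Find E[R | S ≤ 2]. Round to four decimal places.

2.5000

P(S ≤ 2) = 0.316.
Summing R·P(R=x,S=y) over the conditioning event gives 0.790.
E[R | S ≤ 2] = (0.790) / (0.316) = 2.5000.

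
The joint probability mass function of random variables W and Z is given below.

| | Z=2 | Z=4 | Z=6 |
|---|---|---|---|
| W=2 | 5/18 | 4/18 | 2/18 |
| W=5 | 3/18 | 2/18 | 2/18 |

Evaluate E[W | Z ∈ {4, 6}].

16/5

P(Z ∈ {4, 6}) = 5/9.
Σ W·P over the event = 2·(4/18) + 2·(2/18) + 5·(2/18) + 5·(2/18) = 16/9.
E[W | Z ∈ {4, 6}] = (16/9) / (5/9) = 16/5.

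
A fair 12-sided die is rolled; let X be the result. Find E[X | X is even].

Given X is even, X is equally likely to be any of {2, 4, 6, 8, 10, 12}.
E[X | X is even] = (2 + 4 + 6 + 8 + 10 + 12) / 6 = 7.

7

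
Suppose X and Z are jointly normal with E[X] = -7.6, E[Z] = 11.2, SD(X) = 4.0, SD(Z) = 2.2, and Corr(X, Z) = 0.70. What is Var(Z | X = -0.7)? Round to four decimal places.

2.4684

For a bivariate normal, Var(Z | X=x) = σ_Z²(1 − ρ²).
Var(Z | X=-0.7) = (2.2)²·(1 − (0.70)²) = 4.84·0.51 = 2.4684.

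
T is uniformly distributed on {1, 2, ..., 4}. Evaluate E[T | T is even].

Given T is even, T is equally likely to be any of {2, 4}.
E[T | T is even] = (2 + 4) / 2 = 3.

3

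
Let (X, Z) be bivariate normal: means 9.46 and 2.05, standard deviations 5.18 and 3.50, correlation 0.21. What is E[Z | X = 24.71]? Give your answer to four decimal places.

4.2139

The regression of Z on X has slope ρ·σ_Z/σ_X and passes through (μ_X, μ_Z).
E[Z | X=24.71] = 2.05 + (0.21)·(3.50/5.18)·(24.71 − (9.46)) = 2.05 + (0.141892)·(15.25) = 4.2139.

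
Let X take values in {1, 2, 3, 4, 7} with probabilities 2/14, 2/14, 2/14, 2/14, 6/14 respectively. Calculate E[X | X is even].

3

P(X is even) = 2/7.
Σ over the event: 2·1/7 + 4·1/7 = 6/7.
E[X | X is even] = (6/7) / (2/7) = 3.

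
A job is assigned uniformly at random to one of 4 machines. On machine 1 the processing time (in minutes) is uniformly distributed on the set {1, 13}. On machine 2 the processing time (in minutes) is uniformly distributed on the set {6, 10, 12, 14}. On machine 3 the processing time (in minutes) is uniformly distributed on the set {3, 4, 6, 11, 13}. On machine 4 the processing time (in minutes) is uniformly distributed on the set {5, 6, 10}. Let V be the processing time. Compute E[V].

E[V | machine 1] = (1+13)/2 = 7.
E[V | machine 2] = (6+10+12+14)/4 = 21/2.
E[V | machine 3] = (3+4+6+11+13)/5 = 37/5.
E[V | machine 4] = (5+6+10)/3 = 7.
E[V] = (1/4)·(7) + (1/4)·(21/2) + (1/4)·(37/5) + (1/4)·(7) = 319/40.

319/40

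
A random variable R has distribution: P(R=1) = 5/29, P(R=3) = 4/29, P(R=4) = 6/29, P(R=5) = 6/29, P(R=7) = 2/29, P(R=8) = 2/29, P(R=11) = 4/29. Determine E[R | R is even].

5

P(R is even) = 8/29.
Σ over the event: 4·6/29 + 8·2/29 = 40/29.
E[R | R is even] = (40/29) / (8/29) = 5.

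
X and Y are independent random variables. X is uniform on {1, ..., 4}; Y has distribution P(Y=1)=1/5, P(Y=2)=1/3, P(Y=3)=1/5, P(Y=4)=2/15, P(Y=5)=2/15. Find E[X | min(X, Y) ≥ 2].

P(min(X, Y) ≥ 2) = 3/5.
Summing X·P(x,y) over outcomes with min(X, Y) ≥ 2 gives 9/5.
E[X | min(X, Y) ≥ 2] = (9/5) / (3/5) = 3.

3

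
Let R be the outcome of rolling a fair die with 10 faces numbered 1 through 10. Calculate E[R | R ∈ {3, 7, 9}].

P(R ∈ {3, 7, 9}) = 3/10.
Σ over the event: 3·1/10 + 7·1/10 + 9·1/10 = 19/10.
E[R | R ∈ {3, 7, 9}] = (19/10) / (3/10) = 19/3.

19/3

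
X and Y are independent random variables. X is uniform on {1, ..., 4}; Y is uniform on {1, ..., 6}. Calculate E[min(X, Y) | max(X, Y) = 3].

Outcomes with max(X, Y) = 3: (1,3), (2,3), (3,1), (3,2), (3,3), each with probability 1/24.
E[min(X, Y) | max(X, Y) = 3] = (1 + 2 + 1 + 2 + 3) / 5 = 9/5.

9/5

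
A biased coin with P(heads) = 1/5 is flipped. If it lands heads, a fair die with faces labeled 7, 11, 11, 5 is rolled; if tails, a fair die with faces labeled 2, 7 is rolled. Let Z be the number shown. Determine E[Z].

53/10

E[Z | heads] = (7+11+11+5)/4 = 17/2.
E[Z | tails] = (2+7)/2 = 9/2.
By the law of total expectation,
E[Z] = (1/5)·(17/2) + (4/5)·(9/2) = 53/10.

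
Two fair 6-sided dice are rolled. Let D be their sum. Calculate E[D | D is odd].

7

P(D is odd) = 1/2.
Σ over the event: 3·1/18 + 5·1/9 + 7·1/6 + 9·1/9 + 11·1/18 = 7/2.
E[D | D is odd] = (7/2) / (1/2) = 7.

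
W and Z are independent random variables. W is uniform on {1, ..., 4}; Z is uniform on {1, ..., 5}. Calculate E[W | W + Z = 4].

Outcomes with W + Z = 4: (1,3), (2,2), (3,1), each with probability 1/20.
E[W | W + Z = 4] = (1 + 2 + 3) / 3 = 2.

2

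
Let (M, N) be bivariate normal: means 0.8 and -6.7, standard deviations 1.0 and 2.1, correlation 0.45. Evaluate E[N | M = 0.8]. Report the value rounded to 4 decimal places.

-6.7000

The regression of N on M has slope ρ·σ_N/σ_M and passes through (μ_M, μ_N).
E[N | M=0.8] = -6.7 + (0.45)·(2.1/1.0)·(0.8 − (0.8)) = -6.7 + (0.945)·(0) = -6.7000.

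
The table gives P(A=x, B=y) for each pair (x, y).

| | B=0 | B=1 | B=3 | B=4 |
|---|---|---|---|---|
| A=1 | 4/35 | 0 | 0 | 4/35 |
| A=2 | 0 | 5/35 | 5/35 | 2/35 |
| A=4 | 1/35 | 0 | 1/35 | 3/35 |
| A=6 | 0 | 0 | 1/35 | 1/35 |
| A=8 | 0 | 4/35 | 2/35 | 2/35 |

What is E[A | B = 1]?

14/3

P(B = 1) = 9/35.
Σ A·P over the event = 2·(5/35) + 8·(4/35) = 6/5.
E[A | B = 1] = (6/5) / (9/35) = 14/3.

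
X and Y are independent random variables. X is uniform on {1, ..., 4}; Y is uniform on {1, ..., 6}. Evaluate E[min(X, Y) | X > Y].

5/3

P(X > Y) = 1/4.
Summing min(X,Y)·P(x,y) over outcomes with X > Y gives 5/12.
E[min(X, Y) | X > Y] = (5/12) / (1/4) = 5/3.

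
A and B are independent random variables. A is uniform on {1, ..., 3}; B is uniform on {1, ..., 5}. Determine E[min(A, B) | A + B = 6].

Outcomes with A + B = 6: (1,5), (2,4), (3,3), each with probability 1/15.
E[min(A, B) | A + B = 6] = (1 + 2 + 3) / 3 = 2.

2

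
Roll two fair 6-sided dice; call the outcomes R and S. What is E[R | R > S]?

P(R > S) = 5/12.
Summing R·P(x,y) over outcomes with R > S gives 35/18.
E[R | R > S] = (35/18) / (5/12) = 14/3.

14/3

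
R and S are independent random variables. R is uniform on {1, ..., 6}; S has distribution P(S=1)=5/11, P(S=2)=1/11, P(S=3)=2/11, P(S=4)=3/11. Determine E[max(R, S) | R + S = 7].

P(R + S = 7) = 1/6.
Summing max(R,S)·P(x,y) over outcomes with R + S = 7 gives 5/6.
E[max(R, S) | R + S = 7] = (5/6) / (1/6) = 5.

5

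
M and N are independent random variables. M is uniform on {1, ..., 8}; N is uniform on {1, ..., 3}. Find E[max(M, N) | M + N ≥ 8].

62/9

Outcomes with M + N ≥ 8: (5,3), (6,2), (6,3), (7,1), (7,2), (7,3), (8,1), (8,2), (8,3), each with probability 1/24.
E[max(M, N) | M + N ≥ 8] = (5 + 6 + 6 + 7 + 7 + 7 + 8 + 8 + 8) / 9 = 62/9.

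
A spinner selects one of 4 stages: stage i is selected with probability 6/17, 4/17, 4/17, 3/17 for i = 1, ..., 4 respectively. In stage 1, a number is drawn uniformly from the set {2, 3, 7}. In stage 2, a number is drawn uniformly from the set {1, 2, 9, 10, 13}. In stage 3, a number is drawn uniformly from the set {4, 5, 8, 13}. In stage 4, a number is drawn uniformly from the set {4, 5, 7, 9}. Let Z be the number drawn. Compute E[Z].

E[Z | stage 1] = (2+3+7)/3 = 4.
E[Z | stage 2] = (1+2+9+10+13)/5 = 7.
E[Z | stage 3] = (4+5+8+13)/4 = 15/2.
E[Z | stage 4] = (4+5+7+9)/4 = 25/4.
By the law of total expectation,
E[Z] = (6/17)·(4) + (4/17)·(7) + (4/17)·(15/2) + (3/17)·(25/4) = 403/68.

403/68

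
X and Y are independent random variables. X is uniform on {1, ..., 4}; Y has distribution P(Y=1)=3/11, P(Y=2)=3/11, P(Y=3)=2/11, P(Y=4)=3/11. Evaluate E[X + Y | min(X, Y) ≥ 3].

71/10

P(min(X, Y) ≥ 3) = 5/22.
Summing (X+Y)·P(x,y) over outcomes with min(X, Y) ≥ 3 gives 71/44.
E[X + Y | min(X, Y) ≥ 3] = (71/44) / (5/22) = 71/10.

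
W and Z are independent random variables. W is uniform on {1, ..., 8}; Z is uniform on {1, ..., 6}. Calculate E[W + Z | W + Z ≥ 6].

172/19

P(W + Z ≥ 6) = 19/24.
Summing (W+Z)·P(x,y) over outcomes with W + Z ≥ 6 gives 43/6.
E[W + Z | W + Z ≥ 6] = (43/6) / (19/24) = 172/19.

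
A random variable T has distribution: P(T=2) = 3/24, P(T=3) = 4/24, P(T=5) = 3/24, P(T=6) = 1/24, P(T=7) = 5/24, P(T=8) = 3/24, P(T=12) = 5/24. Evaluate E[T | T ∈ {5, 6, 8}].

45/7

P(T ∈ {5, 6, 8}) = 7/24.
Σ over the event: 5·1/8 + 6·1/24 + 8·1/8 = 15/8.
E[T | T ∈ {5, 6, 8}] = (15/8) / (7/24) = 45/7.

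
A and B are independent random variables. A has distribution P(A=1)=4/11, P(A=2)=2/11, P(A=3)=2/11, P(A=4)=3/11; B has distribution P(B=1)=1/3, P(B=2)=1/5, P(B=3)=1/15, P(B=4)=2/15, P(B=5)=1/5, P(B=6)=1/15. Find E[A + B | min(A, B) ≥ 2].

243/35

P(min(A, B) ≥ 2) = 14/33.
Summing (A+B)·P(x,y) over outcomes with min(A, B) ≥ 2 gives 162/55.
E[A + B | min(A, B) ≥ 2] = (162/55) / (14/33) = 243/35.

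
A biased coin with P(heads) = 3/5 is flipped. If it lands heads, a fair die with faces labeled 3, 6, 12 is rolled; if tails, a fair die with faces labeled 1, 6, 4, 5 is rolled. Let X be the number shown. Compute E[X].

E[X | heads] = (3+6+12)/3 = 7.
E[X | tails] = (1+6+4+5)/4 = 4.
By the law of total expectation,
E[X] = (3/5)·(7) + (2/5)·(4) = 29/5.

29/5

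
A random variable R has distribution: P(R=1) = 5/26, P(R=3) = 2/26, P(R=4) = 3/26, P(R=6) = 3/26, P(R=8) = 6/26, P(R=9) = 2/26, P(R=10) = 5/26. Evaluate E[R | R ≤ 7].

41/13

P(R ≤ 7) = 1/2.
Σ over the event: 1·5/26 + 3·1/13 + 4·3/26 + 6·3/26 = 41/26.
E[R | R ≤ 7] = (41/26) / (1/2) = 41/13.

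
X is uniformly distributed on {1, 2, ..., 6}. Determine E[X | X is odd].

3

Given X is odd, X is equally likely to be any of {1, 3, 5}.
E[X | X is odd] = (1 + 3 + 5) / 3 = 3.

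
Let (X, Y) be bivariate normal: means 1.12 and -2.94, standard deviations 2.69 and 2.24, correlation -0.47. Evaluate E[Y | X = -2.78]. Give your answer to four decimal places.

-1.4136

For a bivariate normal, E[Y | X=x] = μ_Y + ρ·(σ_Y/σ_X)·(x − μ_X).
E[Y | X=-2.78] = -2.94 + (-0.47)·(2.24/2.69)·(-2.78 − (1.12)) = -2.94 + (-0.39138)·(-3.9) = -1.4136.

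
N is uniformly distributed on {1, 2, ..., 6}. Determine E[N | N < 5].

5/2

Given N < 5, N is equally likely to be any of {1, 2, 3, 4}.
E[N | N < 5] = (1 + 2 + 3 + 4) / 4 = 5/2.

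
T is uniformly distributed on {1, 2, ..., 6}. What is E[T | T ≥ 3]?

Given T ≥ 3, T is equally likely to be any of {3, 4, 5, 6}.
E[T | T ≥ 3] = (3 + 4 + 5 + 6) / 4 = 9/2.

9/2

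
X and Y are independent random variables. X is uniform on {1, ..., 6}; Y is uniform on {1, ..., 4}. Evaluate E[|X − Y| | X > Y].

17/7

P(X > Y) = 7/12.
Summing |X−Y|·P(x,y) over outcomes with X > Y gives 17/12.
E[|X − Y| | X > Y] = (17/12) / (7/12) = 17/7.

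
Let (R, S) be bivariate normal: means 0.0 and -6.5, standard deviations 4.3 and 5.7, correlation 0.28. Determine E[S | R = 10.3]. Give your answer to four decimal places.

For a bivariate normal, E[S | R=x] = μ_S + ρ·(σ_S/σ_R)·(x − μ_R).
E[S | R=10.3] = -6.5 + (0.28)·(5.7/4.3)·(10.3 − (0.0)) = -6.5 + (0.371163)·(10.3) = -2.6770.

-2.6770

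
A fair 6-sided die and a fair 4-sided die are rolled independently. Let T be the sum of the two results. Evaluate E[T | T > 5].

52/7

P(T > 5) = 7/12.
Σ over the event: 6·1/6 + 7·1/6 + 8·1/8 + 9·1/12 + 10·1/24 = 13/3.
E[T | T > 5] = (13/3) / (7/12) = 52/7.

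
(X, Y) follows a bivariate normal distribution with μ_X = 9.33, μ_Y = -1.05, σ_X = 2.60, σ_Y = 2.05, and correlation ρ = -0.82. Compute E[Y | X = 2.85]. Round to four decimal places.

3.1396

E[Y | X=x] = μ_Y + ρ(σ_Y/σ_X)(x − μ_X) for jointly normal variables.
E[Y | X=2.85] = -1.05 + (-0.82)·(2.05/2.60)·(2.85 − (9.33)) = -1.05 + (-0.64654)·(-6.48) = 3.1396.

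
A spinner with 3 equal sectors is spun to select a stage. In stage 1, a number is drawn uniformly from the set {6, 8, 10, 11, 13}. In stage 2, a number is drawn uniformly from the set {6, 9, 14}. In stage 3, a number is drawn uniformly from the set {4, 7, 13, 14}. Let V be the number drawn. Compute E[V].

E[V | stage 1] = (6+8+10+11+13)/5 = 48/5.
E[V | stage 2] = (6+9+14)/3 = 29/3.
E[V | stage 3] = (4+7+13+14)/4 = 19/2.
E[V] = (1/3)·(48/5) + (1/3)·(29/3) + (1/3)·(19/2) = 863/90.

863/90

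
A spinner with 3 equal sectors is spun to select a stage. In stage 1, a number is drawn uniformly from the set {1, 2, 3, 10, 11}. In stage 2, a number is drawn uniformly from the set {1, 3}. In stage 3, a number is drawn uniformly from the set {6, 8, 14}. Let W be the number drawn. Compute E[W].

E[W | stage 1] = (1+2+3+10+11)/5 = 27/5.
E[W | stage 2] = (1+3)/2 = 2.
E[W | stage 3] = (6+8+14)/3 = 28/3.
By the law of total expectation,
E[W] = (1/3)·(27/5) + (1/3)·(2) + (1/3)·(28/3) = 251/45.

251/45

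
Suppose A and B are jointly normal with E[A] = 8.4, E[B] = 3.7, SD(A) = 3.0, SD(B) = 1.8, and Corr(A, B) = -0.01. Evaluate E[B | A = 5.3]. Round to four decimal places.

3.7186

E[B | A=x] = μ_B + ρ(σ_B/σ_A)(x − μ_A) for jointly normal variables.
E[B | A=5.3] = 3.7 + (-0.01)·(1.8/3.0)·(5.3 − (8.4)) = 3.7 + (-0.006)·(-3.1) = 3.7186.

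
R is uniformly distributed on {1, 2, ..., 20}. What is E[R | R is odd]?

Given R is odd, R is equally likely to be any of {1, 3, 5, 7, 9, 11, 13, 15, 17, 19}.
E[R | R is odd] = (1 + 3 + 5 + 7 + 9 + 11 + 13 + 15 + 17 + 19) / 10 = 10.

10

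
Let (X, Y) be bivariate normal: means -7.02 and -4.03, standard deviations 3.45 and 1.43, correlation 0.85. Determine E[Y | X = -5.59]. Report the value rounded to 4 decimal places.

E[Y | X=x] = μ_Y + ρ(σ_Y/σ_X)(x − μ_X) for jointly normal variables.
E[Y | X=-5.59] = -4.03 + (0.85)·(1.43/3.45)·(-5.59 − (-7.02)) = -4.03 + (0.35232)·(1.43) = -3.5262.

-3.5262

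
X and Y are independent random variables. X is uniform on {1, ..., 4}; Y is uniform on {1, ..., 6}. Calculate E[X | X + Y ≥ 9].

11/3

Outcomes with X + Y ≥ 9: (3,6), (4,5), (4,6), each with probability 1/24.
E[X | X + Y ≥ 9] = (3 + 4 + 4) / 3 = 11/3.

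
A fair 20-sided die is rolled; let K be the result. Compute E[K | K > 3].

12

P(K > 3) = 17/20.
E[K | K > 3] = (51/5) / (17/20) = 12.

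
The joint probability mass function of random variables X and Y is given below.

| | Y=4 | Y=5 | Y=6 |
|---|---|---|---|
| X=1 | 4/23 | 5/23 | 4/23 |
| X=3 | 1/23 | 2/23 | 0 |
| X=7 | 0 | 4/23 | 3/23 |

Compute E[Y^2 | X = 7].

208/7

P(X = 7) = 7/23.
Σ Y^2·P over the event = 25·(4/23) + 36·(3/23) = 208/23.
E[Y^2 | X = 7] = (208/23) / (7/23) = 208/7.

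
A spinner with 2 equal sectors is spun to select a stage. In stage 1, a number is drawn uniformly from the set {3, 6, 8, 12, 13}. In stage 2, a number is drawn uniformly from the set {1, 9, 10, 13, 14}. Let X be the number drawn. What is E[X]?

E[X | stage 1] = (3+6+8+12+13)/5 = 42/5.
E[X | stage 2] = (1+9+10+13+14)/5 = 47/5.
By the law of total expectation,
E[X] = (1/2)·(42/5) + (1/2)·(47/5) = 89/10.

89/10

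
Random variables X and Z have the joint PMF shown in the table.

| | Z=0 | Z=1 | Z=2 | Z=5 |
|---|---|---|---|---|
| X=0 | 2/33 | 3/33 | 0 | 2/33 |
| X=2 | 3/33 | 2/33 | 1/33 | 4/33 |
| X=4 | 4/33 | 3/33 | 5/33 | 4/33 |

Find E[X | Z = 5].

P(Z = 5) = 10/33.
Σ X·P over the event = 0·(2/33) + 2·(4/33) + 4·(4/33) = 8/11.
E[X | Z = 5] = (8/11) / (10/33) = 12/5.

12/5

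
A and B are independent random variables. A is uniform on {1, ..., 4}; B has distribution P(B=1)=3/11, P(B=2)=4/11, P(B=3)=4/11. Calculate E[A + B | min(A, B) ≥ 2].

P(min(A, B) ≥ 2) = 6/11.
Summing (A+B)·P(x,y) over outcomes with min(A, B) ≥ 2 gives 3.
E[A + B | min(A, B) ≥ 2] = (3) / (6/11) = 11/2.

11/2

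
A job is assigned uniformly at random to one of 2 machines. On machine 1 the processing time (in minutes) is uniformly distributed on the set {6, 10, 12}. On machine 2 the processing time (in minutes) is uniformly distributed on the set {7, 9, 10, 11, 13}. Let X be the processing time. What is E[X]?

E[X | machine 1] = (6+10+12)/3 = 28/3.
E[X | machine 2] = (7+9+10+11+13)/5 = 10.
E[X] = (1/2)·(28/3) + (1/2)·(10) = 29/3.

29/3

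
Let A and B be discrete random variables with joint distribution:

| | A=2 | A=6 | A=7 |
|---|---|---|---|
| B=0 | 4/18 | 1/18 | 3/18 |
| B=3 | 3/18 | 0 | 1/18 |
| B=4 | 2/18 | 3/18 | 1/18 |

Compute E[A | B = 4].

P(B = 4) = 1/3.
Summing A·P(A=x,B=y) over the conditioning event gives 29/18.
E[A | B = 4] = (29/18) / (1/3) = 29/6.

29/6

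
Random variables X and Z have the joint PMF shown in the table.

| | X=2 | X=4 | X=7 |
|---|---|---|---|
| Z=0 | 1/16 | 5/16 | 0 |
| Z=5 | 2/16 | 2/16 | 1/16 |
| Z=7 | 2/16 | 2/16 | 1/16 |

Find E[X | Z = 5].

P(Z = 5) = 5/16.
Σ X·P over the event = 2·(2/16) + 4·(2/16) + 7·(1/16) = 19/16.
E[X | Z = 5] = (19/16) / (5/16) = 19/5.

19/5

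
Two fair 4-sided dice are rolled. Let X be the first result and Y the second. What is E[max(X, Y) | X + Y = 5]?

7/2

Outcomes with X + Y = 5: (1,4), (2,3), (3,2), (4,1), each with probability 1/16.
E[max(X, Y) | X + Y = 5] = (4 + 3 + 3 + 4) / 4 = 7/2.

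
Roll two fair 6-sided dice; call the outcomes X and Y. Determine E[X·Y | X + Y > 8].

49/2

Outcomes with X + Y > 8: (3,6), (4,5), (4,6), (5,4), (5,5), (5,6), (6,3), (6,4), (6,5), (6,6), each with probability 1/36.
E[X·Y | X + Y > 8] = (18 + 20 + 24 + 20 + 25 + 30 + 18 + 24 + 30 + 36) / 10 = 49/2.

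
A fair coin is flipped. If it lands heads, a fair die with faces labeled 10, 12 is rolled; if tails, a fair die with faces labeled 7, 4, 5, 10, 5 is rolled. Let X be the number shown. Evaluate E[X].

E[X | heads] = (10+12)/2 = 11.
E[X | tails] = (7+4+5+10+5)/5 = 31/5.
E[X] = (1/2)·(11) + (1/2)·(31/5) = 43/5.

43/5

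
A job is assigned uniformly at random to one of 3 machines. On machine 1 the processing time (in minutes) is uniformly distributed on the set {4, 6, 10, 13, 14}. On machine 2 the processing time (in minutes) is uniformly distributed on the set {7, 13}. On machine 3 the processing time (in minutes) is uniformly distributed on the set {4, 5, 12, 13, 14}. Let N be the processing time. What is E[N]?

29/3

E[N | machine 1] = (4+6+10+13+14)/5 = 47/5.
E[N | machine 2] = (7+13)/2 = 10.
E[N | machine 3] = (4+5+12+13+14)/5 = 48/5.
By the law of total expectation,
E[N] = (1/3)·(47/5) + (1/3)·(10) + (1/3)·(48/5) = 29/3.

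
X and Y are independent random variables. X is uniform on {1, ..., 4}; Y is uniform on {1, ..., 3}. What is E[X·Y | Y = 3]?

P(Y = 3) = 1/3.
Summing XY·P(x,y) over outcomes with Y = 3 gives 5/2.
E[X·Y | Y = 3] = (5/2) / (1/3) = 15/2.

15/2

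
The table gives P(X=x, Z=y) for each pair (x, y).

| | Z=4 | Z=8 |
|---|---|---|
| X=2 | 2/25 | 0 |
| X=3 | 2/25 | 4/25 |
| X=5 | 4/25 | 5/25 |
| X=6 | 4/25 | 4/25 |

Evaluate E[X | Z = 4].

P(Z = 4) = 12/25.
Σ X·P over the event = 2·(2/25) + 3·(2/25) + 5·(4/25) + 6·(4/25) = 54/25.
E[X | Z = 4] = (54/25) / (12/25) = 9/2.

9/2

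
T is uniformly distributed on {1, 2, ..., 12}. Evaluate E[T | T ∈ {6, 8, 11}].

P(T ∈ {6, 8, 11}) = 1/4.
Σ over the event: 6·1/12 + 8·1/12 + 11·1/12 = 25/12.
E[T | T ∈ {6, 8, 11}] = (25/12) / (1/4) = 25/3.

25/3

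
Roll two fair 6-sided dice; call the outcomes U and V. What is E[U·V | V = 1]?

7/2

P(V = 1) = 1/6.
Summing UV·P(x,y) over outcomes with V = 1 gives 7/12.
E[U·V | V = 1] = (7/12) / (1/6) = 7/2.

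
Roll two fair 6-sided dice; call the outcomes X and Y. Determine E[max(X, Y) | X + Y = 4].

P(X + Y = 4) = 1/12.
Summing max(X,Y)·P(x,y) over outcomes with X + Y = 4 gives 2/9.
E[max(X, Y) | X + Y = 4] = (2/9) / (1/12) = 8/3.

8/3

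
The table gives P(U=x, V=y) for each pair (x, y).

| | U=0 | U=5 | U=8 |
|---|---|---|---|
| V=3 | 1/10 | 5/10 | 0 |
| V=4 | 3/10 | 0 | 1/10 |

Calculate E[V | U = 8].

P(U = 8) = 1/10.
Summing V·P(U=x,V=y) over the conditioning event gives 2/5.
E[V | U = 8] = (2/5) / (1/10) = 4.

4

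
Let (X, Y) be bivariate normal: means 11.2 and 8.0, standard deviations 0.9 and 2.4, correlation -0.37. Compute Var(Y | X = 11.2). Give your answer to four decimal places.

4.9715

The conditional variance in a bivariate normal is σ_Y²(1 − ρ²), independent of x.
Var(Y | X=11.2) = (2.4)²·(1 − (-0.37)²) = 5.76·0.8631 = 4.9715.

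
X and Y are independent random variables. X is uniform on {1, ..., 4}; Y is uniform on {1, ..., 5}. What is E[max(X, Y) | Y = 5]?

5

Outcomes with Y = 5: (1,5), (2,5), (3,5), (4,5), each with probability 1/20.
E[max(X, Y) | Y = 5] = (5 + 5 + 5 + 5) / 4 = 5.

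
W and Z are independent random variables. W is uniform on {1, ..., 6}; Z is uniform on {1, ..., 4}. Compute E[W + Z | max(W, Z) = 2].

10/3

P(max(W, Z) = 2) = 1/8.
Summing (W+Z)·P(x,y) over outcomes with max(W, Z) = 2 gives 5/12.
E[W + Z | max(W, Z) = 2] = (5/12) / (1/8) = 10/3.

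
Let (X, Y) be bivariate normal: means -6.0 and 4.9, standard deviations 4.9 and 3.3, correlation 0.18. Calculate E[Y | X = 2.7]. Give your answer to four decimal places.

5.9547

For a bivariate normal, E[Y | X=x] = μ_Y + ρ·(σ_Y/σ_X)·(x − μ_X).
E[Y | X=2.7] = 4.9 + (0.18)·(3.3/4.9)·(2.7 − (-6.0)) = 4.9 + (0.1212245)·(8.7) = 5.9547.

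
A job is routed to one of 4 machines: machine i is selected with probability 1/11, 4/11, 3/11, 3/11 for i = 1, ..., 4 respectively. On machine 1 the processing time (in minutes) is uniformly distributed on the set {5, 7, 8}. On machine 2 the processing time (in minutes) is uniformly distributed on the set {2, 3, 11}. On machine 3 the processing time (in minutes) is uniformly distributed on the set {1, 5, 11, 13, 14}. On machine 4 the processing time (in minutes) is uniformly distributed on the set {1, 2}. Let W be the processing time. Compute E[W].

589/110

E[W | machine 1] = (5+7+8)/3 = 20/3.
E[W | machine 2] = (2+3+11)/3 = 16/3.
E[W | machine 3] = (1+5+11+13+14)/5 = 44/5.
E[W | machine 4] = (1+2)/2 = 3/2.
By the law of total expectation,
E[W] = (1/11)·(20/3) + (4/11)·(16/3) + (3/11)·(44/5) + (3/11)·(3/2) = 589/110.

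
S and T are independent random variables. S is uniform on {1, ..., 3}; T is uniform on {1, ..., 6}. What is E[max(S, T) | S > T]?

Outcomes with S > T: (2,1), (3,1), (3,2), each with probability 1/18.
E[max(S, T) | S > T] = (2 + 3 + 3) / 3 = 8/3.

8/3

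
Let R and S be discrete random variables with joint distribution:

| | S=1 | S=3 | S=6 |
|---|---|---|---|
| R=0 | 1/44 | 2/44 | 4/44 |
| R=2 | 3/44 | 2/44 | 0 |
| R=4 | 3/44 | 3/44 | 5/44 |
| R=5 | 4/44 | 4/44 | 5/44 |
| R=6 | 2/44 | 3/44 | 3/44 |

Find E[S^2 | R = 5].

P(R = 5) = 13/44.
Σ S^2·P over the event = 1·(4/44) + 9·(4/44) + 36·(5/44) = 5.
E[S^2 | R = 5] = (5) / (13/44) = 220/13.

220/13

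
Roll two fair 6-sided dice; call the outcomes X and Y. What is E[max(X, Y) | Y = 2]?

Outcomes with Y = 2: (1,2), (2,2), (3,2), (4,2), (5,2), (6,2), each with probability 1/36.
E[max(X, Y) | Y = 2] = (2 + 2 + 3 + 4 + 5 + 6) / 6 = 11/3.

11/3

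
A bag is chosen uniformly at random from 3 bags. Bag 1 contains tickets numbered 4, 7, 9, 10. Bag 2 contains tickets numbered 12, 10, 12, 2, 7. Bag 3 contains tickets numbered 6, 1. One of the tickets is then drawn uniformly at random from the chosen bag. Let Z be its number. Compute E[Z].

E[Z | bag 1] = (4+7+9+10)/4 = 15/2.
E[Z | bag 2] = (12+10+12+2+7)/5 = 43/5.
E[Z | bag 3] = (6+1)/2 = 7/2.
By the law of total expectation,
E[Z] = (1/3)·(15/2) + (1/3)·(43/5) + (1/3)·(7/2) = 98/15.

98/15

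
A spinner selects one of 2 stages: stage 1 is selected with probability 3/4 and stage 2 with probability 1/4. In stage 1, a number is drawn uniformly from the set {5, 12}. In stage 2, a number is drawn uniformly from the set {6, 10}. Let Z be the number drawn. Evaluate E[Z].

67/8

E[Z | stage 1] = (5+12)/2 = 17/2.
E[Z | stage 2] = (6+10)/2 = 8.
By the law of total expectation,
E[Z] = (3/4)·(17/2) + (1/4)·(8) = 67/8.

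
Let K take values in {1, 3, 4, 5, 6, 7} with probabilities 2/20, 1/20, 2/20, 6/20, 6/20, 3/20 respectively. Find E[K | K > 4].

P(K > 4) = 3/4.
Σ over the event: 5·3/10 + 6·3/10 + 7·3/20 = 87/20.
E[K | K > 4] = (87/20) / (3/4) = 29/5.

29/5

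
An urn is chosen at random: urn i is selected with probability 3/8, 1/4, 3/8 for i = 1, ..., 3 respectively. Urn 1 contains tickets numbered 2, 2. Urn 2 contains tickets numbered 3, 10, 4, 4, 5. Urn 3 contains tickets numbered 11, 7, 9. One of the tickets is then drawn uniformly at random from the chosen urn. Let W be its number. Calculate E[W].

217/40

E[W | urn 1] = (2+2)/2 = 2.
E[W | urn 2] = (3+10+4+4+5)/5 = 26/5.
E[W | urn 3] = (11+7+9)/3 = 9.
E[W] = (3/8)·(2) + (1/4)·(26/5) + (3/8)·(9) = 217/40.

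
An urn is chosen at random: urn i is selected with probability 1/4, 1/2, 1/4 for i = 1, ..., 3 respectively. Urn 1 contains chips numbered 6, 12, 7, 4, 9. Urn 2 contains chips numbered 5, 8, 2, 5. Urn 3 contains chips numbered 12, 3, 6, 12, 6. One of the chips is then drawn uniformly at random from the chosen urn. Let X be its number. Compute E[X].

127/20

E[X | urn 1] = (6+12+7+4+9)/5 = 38/5.
E[X | urn 2] = (5+8+2+5)/4 = 5.
E[X | urn 3] = (12+3+6+12+6)/5 = 39/5.
E[X] = (1/4)·(38/5) + (1/2)·(5) + (1/4)·(39/5) = 127/20.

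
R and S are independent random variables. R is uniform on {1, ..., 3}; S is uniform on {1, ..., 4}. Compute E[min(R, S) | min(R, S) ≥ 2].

P(min(R, S) ≥ 2) = 1/2.
Summing min(R,S)·P(x,y) over outcomes with min(R, S) ≥ 2 gives 7/6.
E[min(R, S) | min(R, S) ≥ 2] = (7/6) / (1/2) = 7/3.

7/3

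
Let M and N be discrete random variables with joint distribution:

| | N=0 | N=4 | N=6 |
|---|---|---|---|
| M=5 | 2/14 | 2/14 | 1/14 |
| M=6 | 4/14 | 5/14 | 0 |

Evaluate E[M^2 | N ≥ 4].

P(N ≥ 4) = 4/7.
Summing M^2·P(M=x,N=y) over the conditioning event gives 255/14.
E[M^2 | N ≥ 4] = (255/14) / (4/7) = 255/8.

255/8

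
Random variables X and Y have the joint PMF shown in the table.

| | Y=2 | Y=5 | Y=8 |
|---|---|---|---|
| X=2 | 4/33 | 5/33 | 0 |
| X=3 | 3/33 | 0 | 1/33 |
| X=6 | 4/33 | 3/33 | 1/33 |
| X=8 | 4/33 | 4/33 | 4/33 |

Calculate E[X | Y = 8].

P(Y = 8) = 2/11.
Summing X·P(X=x,Y=y) over the conditioning event gives 41/33.
E[X | Y = 8] = (41/33) / (2/11) = 41/6.

41/6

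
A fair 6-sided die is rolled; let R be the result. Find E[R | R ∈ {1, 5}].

3

P(R ∈ {1, 5}) = 1/3.
Σ over the event: 1·1/6 + 5·1/6 = 1.
E[R | R ∈ {1, 5}] = (1) / (1/3) = 3.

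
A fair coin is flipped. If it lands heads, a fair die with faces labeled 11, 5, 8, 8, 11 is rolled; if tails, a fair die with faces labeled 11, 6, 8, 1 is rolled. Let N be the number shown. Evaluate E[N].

151/20

E[N | heads] = (11+5+8+8+11)/5 = 43/5.
E[N | tails] = (11+6+8+1)/4 = 13/2.
E[N] = (1/2)·(43/5) + (1/2)·(13/2) = 151/20.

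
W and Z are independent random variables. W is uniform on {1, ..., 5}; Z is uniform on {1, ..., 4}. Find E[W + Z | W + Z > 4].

45/7

P(W + Z > 4) = 7/10.
Summing (W+Z)·P(x,y) over outcomes with W + Z > 4 gives 9/2.
E[W + Z | W + Z > 4] = (9/2) / (7/10) = 45/7.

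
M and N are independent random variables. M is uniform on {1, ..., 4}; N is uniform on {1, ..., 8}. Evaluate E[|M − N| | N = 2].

P(N = 2) = 1/8.
Summing |M−N|·P(x,y) over outcomes with N = 2 gives 1/8.
E[|M − N| | N = 2] = (1/8) / (1/8) = 1.

1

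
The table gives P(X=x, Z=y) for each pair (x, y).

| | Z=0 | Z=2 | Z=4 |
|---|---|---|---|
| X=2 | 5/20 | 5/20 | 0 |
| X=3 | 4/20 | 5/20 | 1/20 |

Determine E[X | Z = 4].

P(Z = 4) = 1/20.
Σ X·P over the event = 3·(1/20) = 3/20.
E[X | Z = 4] = (3/20) / (1/20) = 3.

3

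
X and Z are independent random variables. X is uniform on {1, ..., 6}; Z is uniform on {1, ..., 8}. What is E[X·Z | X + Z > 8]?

P(X + Z > 8) = 7/16.
Summing XZ·P(x,y) over outcomes with X + Z > 8 gives 553/48.
E[X·Z | X + Z > 8] = (553/48) / (7/16) = 79/3.

79/3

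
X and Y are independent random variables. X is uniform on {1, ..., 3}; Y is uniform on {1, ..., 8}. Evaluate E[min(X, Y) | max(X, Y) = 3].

9/5

Outcomes with max(X, Y) = 3: (1,3), (2,3), (3,1), (3,2), (3,3), each with probability 1/24.
E[min(X, Y) | max(X, Y) = 3] = (1 + 2 + 1 + 2 + 3) / 5 = 9/5.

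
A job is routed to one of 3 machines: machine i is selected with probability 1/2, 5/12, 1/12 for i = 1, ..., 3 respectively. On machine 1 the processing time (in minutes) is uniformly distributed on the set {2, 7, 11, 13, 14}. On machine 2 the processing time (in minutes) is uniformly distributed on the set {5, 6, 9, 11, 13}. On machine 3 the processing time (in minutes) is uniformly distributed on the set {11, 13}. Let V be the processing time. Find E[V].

281/30

E[V | machine 1] = (2+7+11+13+14)/5 = 47/5.
E[V | machine 2] = (5+6+9+11+13)/5 = 44/5.
E[V | machine 3] = (11+13)/2 = 12.
By the law of total expectation,
E[V] = (1/2)·(47/5) + (5/12)·(44/5) + (1/12)·(12) = 281/30.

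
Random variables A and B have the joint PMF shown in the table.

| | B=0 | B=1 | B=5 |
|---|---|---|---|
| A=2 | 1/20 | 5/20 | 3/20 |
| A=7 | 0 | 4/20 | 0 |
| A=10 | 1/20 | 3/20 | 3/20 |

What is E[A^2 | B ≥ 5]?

P(B ≥ 5) = 3/10.
Σ A^2·P over the event = 4·(3/20) + 100·(3/20) = 78/5.
E[A^2 | B ≥ 5] = (78/5) / (3/10) = 52.

52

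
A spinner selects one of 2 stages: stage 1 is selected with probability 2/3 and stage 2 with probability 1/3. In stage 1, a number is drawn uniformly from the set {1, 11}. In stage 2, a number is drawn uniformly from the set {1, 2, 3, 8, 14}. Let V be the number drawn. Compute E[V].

E[V | stage 1] = (1+11)/2 = 6.
E[V | stage 2] = (1+2+3+8+14)/5 = 28/5.
E[V] = (2/3)·(6) + (1/3)·(28/5) = 88/15.

88/15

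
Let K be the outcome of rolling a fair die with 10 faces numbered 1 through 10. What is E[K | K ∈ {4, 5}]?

9/2

P(K ∈ {4, 5}) = 1/5.
Σ over the event: 4·1/10 + 5·1/10 = 9/10.
E[K | K ∈ {4, 5}] = (9/10) / (1/5) = 9/2.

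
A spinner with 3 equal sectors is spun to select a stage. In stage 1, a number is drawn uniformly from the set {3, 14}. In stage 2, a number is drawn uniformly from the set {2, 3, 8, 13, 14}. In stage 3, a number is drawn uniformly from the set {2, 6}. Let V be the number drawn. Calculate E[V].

41/6

E[V | stage 1] = (3+14)/2 = 17/2.
E[V | stage 2] = (2+3+8+13+14)/5 = 8.
E[V | stage 3] = (2+6)/2 = 4.
E[V] = (1/3)·(17/2) + (1/3)·(8) + (1/3)·(4) = 41/6.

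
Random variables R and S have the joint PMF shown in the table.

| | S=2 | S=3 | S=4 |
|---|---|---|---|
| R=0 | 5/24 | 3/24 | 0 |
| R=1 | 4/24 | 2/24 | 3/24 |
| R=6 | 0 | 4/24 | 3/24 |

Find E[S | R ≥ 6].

P(R ≥ 6) = 7/24.
Σ S·P over the event = 3·(4/24) + 4·(3/24) = 1.
E[S | R ≥ 6] = (1) / (7/24) = 24/7.

24/7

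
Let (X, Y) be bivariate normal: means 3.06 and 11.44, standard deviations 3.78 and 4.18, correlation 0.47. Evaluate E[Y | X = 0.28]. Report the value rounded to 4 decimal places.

9.9951

E[Y | X=x] = μ_Y + ρ(σ_Y/σ_X)(x − μ_X) for jointly normal variables.
E[Y | X=0.28] = 11.44 + (0.47)·(4.18/3.78)·(0.28 − (3.06)) = 11.44 + (0.51974)·(-2.78) = 9.9951.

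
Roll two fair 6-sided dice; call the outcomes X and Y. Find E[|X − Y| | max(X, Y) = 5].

20/9

P(max(X, Y) = 5) = 1/4.
Summing |X−Y|·P(x,y) over outcomes with max(X, Y) = 5 gives 5/9.
E[|X − Y| | max(X, Y) = 5] = (5/9) / (1/4) = 20/9.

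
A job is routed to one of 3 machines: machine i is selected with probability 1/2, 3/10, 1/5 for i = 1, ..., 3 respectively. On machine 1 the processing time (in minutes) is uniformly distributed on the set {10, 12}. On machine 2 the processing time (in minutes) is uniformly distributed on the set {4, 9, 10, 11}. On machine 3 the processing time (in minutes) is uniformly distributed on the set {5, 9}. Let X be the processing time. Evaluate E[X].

E[X | machine 1] = (10+12)/2 = 11.
E[X | machine 2] = (4+9+10+11)/4 = 17/2.
E[X | machine 3] = (5+9)/2 = 7.
E[X] = (1/2)·(11) + (3/10)·(17/2) + (1/5)·(7) = 189/20.

189/20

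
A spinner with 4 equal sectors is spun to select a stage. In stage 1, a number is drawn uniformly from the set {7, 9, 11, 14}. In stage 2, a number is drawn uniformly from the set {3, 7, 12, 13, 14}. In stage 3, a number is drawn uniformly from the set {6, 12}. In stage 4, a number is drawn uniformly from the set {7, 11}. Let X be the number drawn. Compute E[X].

E[X | stage 1] = (7+9+11+14)/4 = 41/4.
E[X | stage 2] = (3+7+12+13+14)/5 = 49/5.
E[X | stage 3] = (6+12)/2 = 9.
E[X | stage 4] = (7+11)/2 = 9.
E[X] = (1/4)·(41/4) + (1/4)·(49/5) + (1/4)·(9) + (1/4)·(9) = 761/80.

761/80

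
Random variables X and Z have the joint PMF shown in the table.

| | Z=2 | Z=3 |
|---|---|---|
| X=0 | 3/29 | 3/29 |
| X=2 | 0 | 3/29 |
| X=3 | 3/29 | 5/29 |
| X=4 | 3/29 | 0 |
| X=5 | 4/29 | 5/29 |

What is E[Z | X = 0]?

P(X = 0) = 6/29.
Σ Z·P over the event = 2·(3/29) + 3·(3/29) = 15/29.
E[Z | X = 0] = (15/29) / (6/29) = 5/2.

5/2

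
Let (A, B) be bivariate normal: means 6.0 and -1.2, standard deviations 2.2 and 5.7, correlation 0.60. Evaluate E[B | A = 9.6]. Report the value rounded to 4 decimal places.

E[B | A=x] = μ_B + ρ(σ_B/σ_A)(x − μ_A) for jointly normal variables.
E[B | A=9.6] = -1.2 + (0.60)·(5.7/2.2)·(9.6 − (6.0)) = -1.2 + (1.55455)·(3.6) = 4.3964.

4.3964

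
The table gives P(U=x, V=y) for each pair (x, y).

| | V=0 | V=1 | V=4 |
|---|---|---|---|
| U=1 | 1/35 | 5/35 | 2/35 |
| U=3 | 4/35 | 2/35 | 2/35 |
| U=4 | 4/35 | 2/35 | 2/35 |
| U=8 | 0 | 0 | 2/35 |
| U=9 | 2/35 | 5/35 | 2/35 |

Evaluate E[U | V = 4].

P(V = 4) = 2/7.
Σ U·P over the event = 1·(2/35) + 3·(2/35) + 4·(2/35) + 8·(2/35) + 9·(2/35) = 10/7.
E[U | V = 4] = (10/7) / (2/7) = 5.

5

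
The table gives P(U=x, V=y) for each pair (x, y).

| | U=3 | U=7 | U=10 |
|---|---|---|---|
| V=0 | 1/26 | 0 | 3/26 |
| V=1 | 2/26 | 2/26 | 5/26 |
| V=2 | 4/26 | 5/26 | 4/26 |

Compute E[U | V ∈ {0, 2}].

P(V ∈ {0, 2}) = 17/26.
Σ U·P over the event = 3·(1/26) + 3·(4/26) + 7·(5/26) + 10·(3/26) + 10·(4/26) = 60/13.
E[U | V ∈ {0, 2}] = (60/13) / (17/26) = 120/17.

120/17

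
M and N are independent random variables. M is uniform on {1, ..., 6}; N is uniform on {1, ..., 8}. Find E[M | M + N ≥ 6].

P(M + N ≥ 6) = 19/24.
Summing M·P(x,y) over outcomes with M + N ≥ 6 gives 37/12.
E[M | M + N ≥ 6] = (37/12) / (19/24) = 74/19.

74/19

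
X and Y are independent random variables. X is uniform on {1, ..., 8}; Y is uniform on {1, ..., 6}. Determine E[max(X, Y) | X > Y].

160/27

P(X > Y) = 9/16.
Summing max(X,Y)·P(x,y) over outcomes with X > Y gives 10/3.
E[max(X, Y) | X > Y] = (10/3) / (9/16) = 160/27.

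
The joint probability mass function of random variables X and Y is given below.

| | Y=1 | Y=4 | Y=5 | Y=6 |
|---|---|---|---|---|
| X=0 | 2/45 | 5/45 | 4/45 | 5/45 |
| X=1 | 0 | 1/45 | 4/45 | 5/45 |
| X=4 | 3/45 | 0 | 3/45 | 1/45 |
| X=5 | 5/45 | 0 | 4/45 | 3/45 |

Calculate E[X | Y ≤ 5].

74/31

P(Y ≤ 5) = 31/45.
Summing X·P(X=x,Y=y) over the conditioning event gives 74/45.
E[X | Y ≤ 5] = (74/45) / (31/45) = 74/31.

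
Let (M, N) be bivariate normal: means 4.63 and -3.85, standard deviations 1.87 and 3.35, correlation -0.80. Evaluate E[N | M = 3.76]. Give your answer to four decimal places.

-2.6032

The regression of N on M has slope ρ·σ_N/σ_M and passes through (μ_M, μ_N).
E[N | M=3.76] = -3.85 + (-0.80)·(3.35/1.87)·(3.76 − (4.63)) = -3.85 + (-1.43316)·(-0.87) = -2.6032.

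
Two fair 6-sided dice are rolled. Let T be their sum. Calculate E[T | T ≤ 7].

16/3

P(T ≤ 7) = 7/12.
Σ over the event: 2·1/36 + 3·1/18 + 4·1/12 + 5·1/9 + 6·5/36 + 7·1/6 = 28/9.
E[T | T ≤ 7] = (28/9) / (7/12) = 16/3.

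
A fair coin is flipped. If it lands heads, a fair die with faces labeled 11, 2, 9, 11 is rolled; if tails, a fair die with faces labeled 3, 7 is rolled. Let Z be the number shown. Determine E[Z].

E[Z | heads] = (11+2+9+11)/4 = 33/4.
E[Z | tails] = (3+7)/2 = 5.
By the law of total expectation,
E[Z] = (1/2)·(33/4) + (1/2)·(5) = 53/8.

53/8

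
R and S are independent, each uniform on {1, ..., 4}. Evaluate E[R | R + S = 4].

2

Outcomes with R + S = 4: (1,3), (2,2), (3,1), each with probability 1/16.
E[R | R + S = 4] = (1 + 2 + 3) / 3 = 2.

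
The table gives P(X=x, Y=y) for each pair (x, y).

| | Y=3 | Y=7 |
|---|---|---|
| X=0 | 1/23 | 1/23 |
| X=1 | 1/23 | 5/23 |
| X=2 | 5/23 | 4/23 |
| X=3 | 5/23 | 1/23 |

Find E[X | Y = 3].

P(Y = 3) = 12/23.
Summing X·P(X=x,Y=y) over the conditioning event gives 26/23.
E[X | Y = 3] = (26/23) / (12/23) = 13/6.

13/6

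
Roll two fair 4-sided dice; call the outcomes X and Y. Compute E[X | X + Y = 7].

7/2

Outcomes with X + Y = 7: (3,4), (4,3), each with probability 1/16.
E[X | X + Y = 7] = (3 + 4) / 2 = 7/2.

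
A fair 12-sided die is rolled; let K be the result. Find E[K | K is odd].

Given K is odd, K is equally likely to be any of {1, 3, 5, 7, 9, 11}.
E[K | K is odd] = (1 + 3 + 5 + 7 + 9 + 11) / 6 = 6.

6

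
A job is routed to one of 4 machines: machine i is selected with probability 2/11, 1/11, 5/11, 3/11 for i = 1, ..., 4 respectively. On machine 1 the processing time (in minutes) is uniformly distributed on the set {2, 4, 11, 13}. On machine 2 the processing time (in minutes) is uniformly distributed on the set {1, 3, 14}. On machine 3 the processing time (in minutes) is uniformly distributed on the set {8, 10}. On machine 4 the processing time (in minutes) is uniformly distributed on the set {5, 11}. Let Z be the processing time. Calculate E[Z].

E[Z | machine 1] = (2+4+11+13)/4 = 15/2.
E[Z | machine 2] = (1+3+14)/3 = 6.
E[Z | machine 3] = (8+10)/2 = 9.
E[Z | machine 4] = (5+11)/2 = 8.
By the law of total expectation,
E[Z] = (2/11)·(15/2) + (1/11)·(6) + (5/11)·(9) + (3/11)·(8) = 90/11.

90/11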